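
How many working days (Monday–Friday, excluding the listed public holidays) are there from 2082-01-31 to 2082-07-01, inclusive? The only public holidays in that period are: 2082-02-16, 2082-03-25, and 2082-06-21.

106

2082-01-31 is a Saturday.
From 2082-01-31 to 2082-07-01 is 152 days inclusive.
152 = 7 × 21 + 5, so there are 21 full weeks plus 5 extra days.
Each full week contributes 5 weekdays (Mon–Fri): 21 × 5 = 105.
The 5 extra days are Sat, Sun, Mon, Tue, Wed — 3 of them qualify.
Total: 105 + 3 = 108.
Holidays: 2082-02-16 (Mon); 2082-03-25 (Wed); 2082-06-21 (Sun).
2 of the 3 holidays fall on weekdays; the rest are weekends and were already excluded.
Business days: 108 − 2 = 106.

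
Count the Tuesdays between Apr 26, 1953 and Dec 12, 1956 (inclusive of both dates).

190 Tuesdays

Apr 26, 1953 is a Sunday.
From Apr 26, 1953 to Dec 12, 1956 is 1327 days inclusive.
1327 = 7 × 189 + 4, so there are 189 full weeks plus 4 extra days.
Each full week contributes one Tuesday: 189 so far.
The 4 extra days are Sunday, Monday, Tuesday, Wednesday — 1 of them qualifies.
Total: 189 + 1 = 190.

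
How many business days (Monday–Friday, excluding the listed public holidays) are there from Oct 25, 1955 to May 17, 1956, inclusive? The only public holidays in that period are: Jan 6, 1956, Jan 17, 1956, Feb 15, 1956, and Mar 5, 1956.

Oct 25, 1955 is a Tuesday.
The range spans 206 days (inclusive of both endpoints).
206 = 7 × 29 + 3, so there are 29 full weeks plus 3 extra days.
Each full week contributes 5 weekdays (Mon–Fri): 29 × 5 = 145.
The 3 extra days are Tue, Wed, Thu — 3 of them qualify.
Total: 145 + 3 = 148.
Holidays: Jan 6, 1956 (Fri); Jan 17, 1956 (Tue); Feb 15, 1956 (Wed); Mar 5, 1956 (Mon).
All 4 holidays fall on weekdays, so subtract 4.
Business days: 148 − 4 = 144.

144 business days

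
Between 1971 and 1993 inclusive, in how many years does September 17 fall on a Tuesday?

3

Day of week of September 17 in each year:
1971: Fri, 1972: Sun, 1973: Mon, 1974: Tue ✓, 1975: Wed, 1976: Fri, 1977: Sat, 1978: Sun, 1979: Mon, 1980: Wed, 1981: Thu, 1982: Fri, 1983: Sat, 1984: Mon, 1985: Tue ✓, 1986: Wed, 1987: Thu, 1988: Sat, 1989: Sun, 1990: Mon, 1991: Tue ✓, 1992: Thu, 1993: Fri
Tuesdays: 1974, 1985, 1991.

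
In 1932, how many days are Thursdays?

52

Jan 1, 1932 is a Friday.
From Jan 1, 1932 to Dec 31, 1932 is 366 days inclusive.
366 = 7 × 52 + 2, so there are 52 full weeks plus 2 extra days.
Each full week contributes one Thursday: 52 so far.
The 2 extra days are Friday, Saturday — none qualify.
Total: 52 + 0 = 52.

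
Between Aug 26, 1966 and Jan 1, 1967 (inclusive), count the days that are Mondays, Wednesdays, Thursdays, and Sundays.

Aug 26, 1966 is a Friday.
That's 129 days from start to end, counting both.
129 = 7 × 18 + 3, so there are 18 full weeks plus 3 extra days.
Each full week contributes 4 days from the set (Mon, Wed, Thu, Sun): 18 × 4 = 72.
The 3 extra days are Fri, Sat, Sun — 1 of them qualifies.
Total: 72 + 1 = 73.

73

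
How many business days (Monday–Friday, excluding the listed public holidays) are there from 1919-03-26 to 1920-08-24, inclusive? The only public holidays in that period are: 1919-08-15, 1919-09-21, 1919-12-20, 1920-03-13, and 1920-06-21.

368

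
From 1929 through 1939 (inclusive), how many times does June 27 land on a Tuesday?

2

Day of week of June 27 in each year:
1929: Thu, 1930: Fri, 1931: Sat, 1932: Mon, 1933: Tue ✓, 1934: Wed, 1935: Thu, 1936: Sat, 1937: Sun, 1938: Mon, 1939: Tue ✓
Tuesdays: 1933, 1939.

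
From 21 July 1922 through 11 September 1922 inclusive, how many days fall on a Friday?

21 July 1922 is a Friday.
That's 53 days from start to end, counting both.
53 = 7 × 7 + 4, so there are 7 full weeks plus 4 extra days.
Each full week contributes one Friday: 7 so far.
The 4 extra days are Friday, Saturday, Sunday, Monday — 1 of them qualifies.
Total: 7 + 1 = 8.

8 Fridays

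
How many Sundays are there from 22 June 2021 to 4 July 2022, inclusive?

54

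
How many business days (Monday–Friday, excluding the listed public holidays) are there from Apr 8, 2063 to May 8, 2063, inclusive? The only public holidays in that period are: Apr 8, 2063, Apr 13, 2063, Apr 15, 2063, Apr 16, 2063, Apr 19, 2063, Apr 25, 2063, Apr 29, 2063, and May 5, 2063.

18 business days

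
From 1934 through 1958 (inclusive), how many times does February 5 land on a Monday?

4

Day of week of February 5 in each year:
1934: Mon ✓, 1935: Tue, 1936: Wed, 1937: Fri, 1938: Sat, 1939: Sun, 1940: Mon ✓, 1941: Wed, 1942: Thu, 1943: Fri, 1944: Sat, 1945: Mon ✓, 1946: Tue, 1947: Wed, 1948: Thu, 1949: Sat, 1950: Sun, 1951: Mon ✓, 1952: Tue, 1953: Thu, 1954: Fri, 1955: Sat, 1956: Sun, 1957: Tue, 1958: Wed
Mondays: 1934, 1940, 1945, 1951.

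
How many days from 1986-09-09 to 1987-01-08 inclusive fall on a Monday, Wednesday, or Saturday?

52

1986-09-09 is a Tuesday.
That's 122 days from start to end, counting both.
122 = 7 × 17 + 3, so there are 17 full weeks plus 3 extra days.
Each full week contributes 3 days from the set (Mon, Wed, Sat): 17 × 3 = 51.
The 3 extra days are Tue, Wed, Thu — 1 of them qualifies.
Total: 51 + 1 = 52.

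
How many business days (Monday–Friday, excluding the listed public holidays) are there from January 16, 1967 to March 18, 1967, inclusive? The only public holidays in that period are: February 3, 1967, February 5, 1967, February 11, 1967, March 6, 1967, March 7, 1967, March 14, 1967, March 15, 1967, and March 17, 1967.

January 16, 1967 is a Monday.
From January 16, 1967 to March 18, 1967 is 62 days inclusive.
62 = 7 × 8 + 6, so there are 8 full weeks plus 6 extra days.
Each full week contributes 5 weekdays (Mon–Fri): 8 × 5 = 40.
The 6 extra days are Monday, Tuesday, Wednesday, Thursday, Friday, Saturday — 5 of them qualify.
Total: 40 + 5 = 45.
Holidays: February 3, 1967 (Fri); February 5, 1967 (Sun); February 11, 1967 (Sat); March 6, 1967 (Mon); March 7, 1967 (Tue); March 14, 1967 (Tue); March 15, 1967 (Wed); March 17, 1967 (Fri).
6 of the 8 holidays fall on weekdays; the rest are weekends and were already excluded.
Business days: 45 − 6 = 39.

39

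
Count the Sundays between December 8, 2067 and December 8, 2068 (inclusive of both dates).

52 Sundays

December 8, 2067 is a Thursday.
The range spans 367 days (inclusive of both endpoints).
367 = 7 × 52 + 3, so there are 52 full weeks plus 3 extra days.
Each full week contributes one Sunday: 52 so far.
The 3 extra days are Thu, Fri, Sat — none qualify.
Total: 52 + 0 = 52.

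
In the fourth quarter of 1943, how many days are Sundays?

1943-10-01 is a Friday.
That's 92 days from start to end, counting both.
92 = 7 × 13 + 1, so there are 13 full weeks plus 1 extra day.
Each full week contributes one Sunday: 13 so far.
The 1 extra day is Fri — none qualify.
Total: 13 + 0 = 13.

13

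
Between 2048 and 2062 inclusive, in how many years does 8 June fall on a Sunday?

Day of week of June 8 in each year:
2048: Mon, 2049: Tue, 2050: Wed, 2051: Thu, 2052: Sat, 2053: Sun ✓, 2054: Mon, 2055: Tue, 2056: Thu, 2057: Fri, 2058: Sat, 2059: Sun ✓, 2060: Tue, 2061: Wed, 2062: Thu
Sundays: 2053, 2059.

2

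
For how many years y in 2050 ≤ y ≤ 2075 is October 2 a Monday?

4

Day of week of October 2 in each year:
2050: Sun, 2051: Mon ✓, 2052: Wed, 2053: Thu, 2054: Fri, 2055: Sat, 2056: Mon ✓, 2057: Tue, 2058: Wed, 2059: Thu, 2060: Sat, 2061: Sun, 2062: Mon ✓, 2063: Tue, 2064: Thu, 2065: Fri, 2066: Sat, 2067: Sun, 2068: Tue, 2069: Wed, 2070: Thu, 2071: Fri, 2072: Sun, 2073: Mon ✓, 2074: Tue, 2075: Wed
Mondays: 2051, 2056, 2062, 2073.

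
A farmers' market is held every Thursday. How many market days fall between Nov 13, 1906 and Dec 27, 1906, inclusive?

Nov 13, 1906 is a Tuesday.
The range spans 45 days (inclusive of both endpoints).
45 = 7 × 6 + 3, so there are 6 full weeks plus 3 extra days.
Each full week contributes one Thursday: 6 so far.
The 3 extra days are Tue, Wed, Thu — 1 of them qualifies.
Total: 6 + 1 = 7.

7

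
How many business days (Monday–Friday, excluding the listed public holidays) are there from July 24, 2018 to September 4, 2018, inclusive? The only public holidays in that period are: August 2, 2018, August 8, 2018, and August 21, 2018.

July 24, 2018 is a Tuesday.
The range spans 43 days (inclusive of both endpoints).
43 = 7 × 6 + 1, so there are 6 full weeks plus 1 extra day.
Each full week contributes 5 weekdays (Mon–Fri): 6 × 5 = 30.
The 1 extra day is Tuesday — 1 of them qualifies.
Total: 30 + 1 = 31.
Holidays: August 2, 2018 (Thu); August 8, 2018 (Wed); August 21, 2018 (Tue).
All 3 holidays fall on weekdays, so subtract 3.
Business days: 31 − 3 = 28.

28 business days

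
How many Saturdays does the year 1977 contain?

53

1977-01-01 is a Saturday.
The range spans 365 days (inclusive of both endpoints).
365 = 7 × 52 + 1, so there are 52 full weeks plus 1 extra day.
Each full week contributes one Saturday: 52 so far.
The 1 extra day is Sat — 1 of them qualifies.
Total: 52 + 1 = 53.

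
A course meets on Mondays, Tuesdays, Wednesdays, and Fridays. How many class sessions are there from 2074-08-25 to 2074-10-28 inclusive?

36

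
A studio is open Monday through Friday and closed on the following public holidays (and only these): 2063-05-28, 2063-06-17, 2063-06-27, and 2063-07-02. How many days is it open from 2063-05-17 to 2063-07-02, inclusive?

30 working days

2063-05-17 is a Thursday.
From 2063-05-17 to 2063-07-02 is 47 days inclusive.
47 = 7 × 6 + 5, so there are 6 full weeks plus 5 extra days.
Each full week contributes 5 weekdays (Mon–Fri): 6 × 5 = 30.
The 5 extra days are Thu, Fri, Sat, Sun, Mon — 3 of them qualify.
Total: 30 + 3 = 33.
Holidays: 2063-05-28 (Mon); 2063-06-17 (Sun); 2063-06-27 (Wed); 2063-07-02 (Mon).
3 of the 4 holidays fall on weekdays; the rest are weekends and were already excluded.
Business days: 33 − 3 = 30.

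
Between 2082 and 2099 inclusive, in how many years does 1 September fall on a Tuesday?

3

Day of week of September 1 in each year:
2082: Tue ✓, 2083: Wed, 2084: Fri, 2085: Sat, 2086: Sun, 2087: Mon, 2088: Wed, 2089: Thu, 2090: Fri, 2091: Sat, 2092: Mon, 2093: Tue ✓, 2094: Wed, 2095: Thu, 2096: Sat, 2097: Sun, 2098: Mon, 2099: Tue ✓
Tuesdays: 2082, 2093, 2099.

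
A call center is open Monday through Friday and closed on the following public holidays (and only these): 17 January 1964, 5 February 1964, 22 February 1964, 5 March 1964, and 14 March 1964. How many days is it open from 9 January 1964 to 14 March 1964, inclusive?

44 working days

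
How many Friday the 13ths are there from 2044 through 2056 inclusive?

21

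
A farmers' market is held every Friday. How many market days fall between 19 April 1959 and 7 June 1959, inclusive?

7 Fridays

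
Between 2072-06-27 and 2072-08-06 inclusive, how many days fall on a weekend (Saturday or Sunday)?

11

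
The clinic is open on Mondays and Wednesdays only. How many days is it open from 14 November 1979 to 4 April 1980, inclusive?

14 November 1979 is a Wednesday.
From 14 November 1979 to 4 April 1980 is 143 days inclusive.
143 = 7 × 20 + 3, so there are 20 full weeks plus 3 extra days.
Each full week contributes 2 days from the set (Mon, Wed): 20 × 2 = 40.
The 3 extra days are Wednesday, Thursday, Friday — 1 of them qualifies.
Total: 40 + 1 = 41.

41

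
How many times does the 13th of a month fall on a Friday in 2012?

3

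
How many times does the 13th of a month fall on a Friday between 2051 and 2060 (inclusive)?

17

Friday-the-13ths by year:
2051: Jan, Oct
2052: Sep, Dec
2053: Jun
2054: Feb, Mar, Nov
2055: Aug
2056: Oct
2057: Apr, Jul
2058: Sep, Dec
2059: Jun
2060: Feb, Aug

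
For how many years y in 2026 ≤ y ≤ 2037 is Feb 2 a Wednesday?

Day of week of February 2 in each year:
2026: Mon, 2027: Tue, 2028: Wed ✓, 2029: Fri, 2030: Sat, 2031: Sun, 2032: Mon, 2033: Wed ✓, 2034: Thu, 2035: Fri, 2036: Sat, 2037: Mon
Wednesdays: 2028, 2033.

2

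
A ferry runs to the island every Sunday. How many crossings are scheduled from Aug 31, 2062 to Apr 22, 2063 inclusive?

Aug 31, 2062 is a Thursday.
That's 235 days from start to end, counting both.
235 = 7 × 33 + 4, so there are 33 full weeks plus 4 extra days.
Each full week contributes one Sunday: 33 so far.
The 4 extra days are Thu, Fri, Sat, Sun — 1 of them qualifies.
Total: 33 + 1 = 34.

34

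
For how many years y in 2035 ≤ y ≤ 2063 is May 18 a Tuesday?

Day of week of May 18 in each year:
2035: Fri, 2036: Sun, 2037: Mon, 2038: Tue ✓, 2039: Wed, 2040: Fri, 2041: Sat, 2042: Sun, 2043: Mon, 2044: Wed, 2045: Thu, 2046: Fri, 2047: Sat, 2048: Mon, 2049: Tue ✓, 2050: Wed, 2051: Thu, 2052: Sat, 2053: Sun, 2054: Mon, 2055: Tue ✓, 2056: Thu, 2057: Fri, 2058: Sat, 2059: Sun, 2060: Tue ✓, 2061: Wed, 2062: Thu, 2063: Fri
Tuesdays: 2038, 2049, 2055, 2060.

4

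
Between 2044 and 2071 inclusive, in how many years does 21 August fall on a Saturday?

Day of week of August 21 in each year:
2044: Sun, 2045: Mon, 2046: Tue, 2047: Wed, 2048: Fri, 2049: Sat ✓, 2050: Sun, 2051: Mon, 2052: Wed, 2053: Thu, 2054: Fri, 2055: Sat ✓, 2056: Mon, 2057: Tue, 2058: Wed, 2059: Thu, 2060: Sat ✓, 2061: Sun, 2062: Mon, 2063: Tue, 2064: Thu, 2065: Fri, 2066: Sat ✓, 2067: Sun, 2068: Tue, 2069: Wed, 2070: Thu, 2071: Fri
Saturdays: 2049, 2055, 2060, 2066.

4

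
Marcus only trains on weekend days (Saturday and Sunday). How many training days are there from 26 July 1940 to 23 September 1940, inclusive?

26 July 1940 is a Friday.
From 26 July 1940 to 23 September 1940 is 60 days inclusive.
60 = 7 × 8 + 4, so there are 8 full weeks plus 4 extra days.
Each full week contributes 2 weekend days (Sat, Sun): 8 × 2 = 16.
The 4 extra days are Friday, Saturday, Sunday, Monday — 2 of them qualify.
Total: 16 + 2 = 18.

18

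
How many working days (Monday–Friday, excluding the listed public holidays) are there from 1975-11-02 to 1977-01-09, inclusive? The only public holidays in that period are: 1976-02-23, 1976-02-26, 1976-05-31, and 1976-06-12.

1975-11-02 is a Sunday.
From 1975-11-02 to 1977-01-09 is 435 days inclusive.
435 = 7 × 62 + 1, so there are 62 full weeks plus 1 extra day.
Each full week contributes 5 weekdays (Mon–Fri): 62 × 5 = 310.
The 1 extra day is Sun — none qualify.
Total: 310 + 0 = 310.
Holidays: 1976-02-23 (Mon); 1976-02-26 (Thu); 1976-05-31 (Mon); 1976-06-12 (Sat).
3 of the 4 holidays fall on weekdays; the rest are weekends and were already excluded.
Business days: 310 − 3 = 307.

307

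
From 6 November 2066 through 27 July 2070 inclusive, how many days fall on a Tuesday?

6 November 2066 is a Saturday.
From 6 November 2066 to 27 July 2070 is 1360 days inclusive.
1360 = 7 × 194 + 2, so there are 194 full weeks plus 2 extra days.
Each full week contributes one Tuesday: 194 so far.
The 2 extra days are Saturday, Sunday — none qualify.
Total: 194 + 0 = 194.

194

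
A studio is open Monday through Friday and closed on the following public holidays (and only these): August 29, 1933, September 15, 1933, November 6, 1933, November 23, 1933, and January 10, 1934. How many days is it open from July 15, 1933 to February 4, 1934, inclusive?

July 15, 1933 is a Saturday.
From July 15, 1933 to February 4, 1934 is 205 days inclusive.
205 = 7 × 29 + 2, so there are 29 full weeks plus 2 extra days.
Each full week contributes 5 weekdays (Mon–Fri): 29 × 5 = 145.
The 2 extra days are Saturday, Sunday — none qualify.
Total: 145 + 0 = 145.
Holidays: August 29, 1933 (Tue); September 15, 1933 (Fri); November 6, 1933 (Mon); November 23, 1933 (Thu); January 10, 1934 (Wed).
All 5 holidays fall on weekdays, so subtract 5.
Business days: 145 − 5 = 140.

140 working days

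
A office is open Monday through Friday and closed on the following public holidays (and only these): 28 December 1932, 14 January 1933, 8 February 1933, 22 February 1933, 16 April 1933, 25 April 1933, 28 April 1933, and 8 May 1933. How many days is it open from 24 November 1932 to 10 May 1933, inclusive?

114 working days

24 November 1932 is a Thursday.
That's 168 days from start to end, counting both.
168 = 7 × 24, so the span is exactly 24 full weeks.
Each full week contributes 5 weekdays (Mon–Fri): 24 × 5 = 120.
Total: 120.
Holidays: 28 December 1932 (Wed); 14 January 1933 (Sat); 8 February 1933 (Wed); 22 February 1933 (Wed); 16 April 1933 (Sun); 25 April 1933 (Tue); 28 April 1933 (Fri); 8 May 1933 (Mon).
6 of the 8 holidays fall on weekdays; the rest are weekends and were already excluded.
Business days: 120 − 6 = 114.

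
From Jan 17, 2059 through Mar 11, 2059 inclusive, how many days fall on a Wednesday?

7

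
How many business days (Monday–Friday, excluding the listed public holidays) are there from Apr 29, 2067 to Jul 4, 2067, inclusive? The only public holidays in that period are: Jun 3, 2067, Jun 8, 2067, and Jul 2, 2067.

45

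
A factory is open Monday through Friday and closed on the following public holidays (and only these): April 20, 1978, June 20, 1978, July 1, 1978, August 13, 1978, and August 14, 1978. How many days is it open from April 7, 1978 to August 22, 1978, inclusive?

April 7, 1978 is a Friday.
The range spans 138 days (inclusive of both endpoints).
138 = 7 × 19 + 5, so there are 19 full weeks plus 5 extra days.
Each full week contributes 5 weekdays (Mon–Fri): 19 × 5 = 95.
The 5 extra days are Fri, Sat, Sun, Mon, Tue — 3 of them qualify.
Total: 95 + 3 = 98.
Holidays: April 20, 1978 (Thu); June 20, 1978 (Tue); July 1, 1978 (Sat); August 13, 1978 (Sun); August 14, 1978 (Mon).
3 of the 5 holidays fall on weekdays; the rest are weekends and were already excluded.
Business days: 98 − 3 = 95.

95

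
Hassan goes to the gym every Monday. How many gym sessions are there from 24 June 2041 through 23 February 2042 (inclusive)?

24 June 2041 is a Monday.
From 24 June 2041 to 23 February 2042 is 245 days inclusive.
245 = 7 × 35, so the span is exactly 35 full weeks.
Each full week contributes one Monday: 35 so far.
Total: 35.

35 Mondays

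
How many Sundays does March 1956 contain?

4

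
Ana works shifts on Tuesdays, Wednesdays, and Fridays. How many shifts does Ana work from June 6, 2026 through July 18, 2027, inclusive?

June 6, 2026 is a Saturday.
That's 408 days from start to end, counting both.
408 = 7 × 58 + 2, so there are 58 full weeks plus 2 extra days.
Each full week contributes 3 days from the set (Tue, Wed, Fri): 58 × 3 = 174.
The 2 extra days are Saturday, Sunday — none qualify.
Total: 174 + 0 = 174.

174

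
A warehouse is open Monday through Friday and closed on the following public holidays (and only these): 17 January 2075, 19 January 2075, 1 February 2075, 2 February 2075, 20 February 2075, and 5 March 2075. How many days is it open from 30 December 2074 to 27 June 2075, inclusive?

125

30 December 2074 is a Sunday.
From 30 December 2074 to 27 June 2075 is 180 days inclusive.
180 = 7 × 25 + 5, so there are 25 full weeks plus 5 extra days.
Each full week contributes 5 weekdays (Mon–Fri): 25 × 5 = 125.
The 5 extra days are Sunday, Monday, Tuesday, Wednesday, Thursday — 4 of them qualify.
Total: 125 + 4 = 129.
Holidays: 17 January 2075 (Thu); 19 January 2075 (Sat); 1 February 2075 (Fri); 2 February 2075 (Sat); 20 February 2075 (Wed); 5 March 2075 (Tue).
4 of the 6 holidays fall on weekdays; the rest are weekends and were already excluded.
Business days: 129 − 4 = 125.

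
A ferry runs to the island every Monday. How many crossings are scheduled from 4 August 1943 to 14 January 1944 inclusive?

23

4 August 1943 is a Wednesday.
The range spans 164 days (inclusive of both endpoints).
164 = 7 × 23 + 3, so there are 23 full weeks plus 3 extra days.
Each full week contributes one Monday: 23 so far.
The 3 extra days are Wednesday, Thursday, Friday — none qualify.
Total: 23 + 0 = 23.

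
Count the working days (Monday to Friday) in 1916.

1916-01-01 is a Saturday.
That's 366 days from start to end, counting both.
366 = 7 × 52 + 2, so there are 52 full weeks plus 2 extra days.
Each full week contributes 5 weekdays (Mon–Fri): 52 × 5 = 260.
The 2 extra days are Sat, Sun — none qualify.
Total: 260 + 0 = 260.

260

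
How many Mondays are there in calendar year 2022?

52

1 January 2022 is a Saturday.
That's 365 days from start to end, counting both.
365 = 7 × 52 + 1, so there are 52 full weeks plus 1 extra day.
Each full week contributes one Monday: 52 so far.
The 1 extra day is Sat — none qualify.
Total: 52 + 0 = 52.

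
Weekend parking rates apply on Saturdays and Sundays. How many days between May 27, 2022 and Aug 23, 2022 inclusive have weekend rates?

26

May 27, 2022 is a Friday.
The range spans 89 days (inclusive of both endpoints).
89 = 7 × 12 + 5, so there are 12 full weeks plus 5 extra days.
Each full week contributes 2 weekend days (Sat, Sun): 12 × 2 = 24.
The 5 extra days are Friday, Saturday, Sunday, Monday, Tuesday — 2 of them qualify.
Total: 24 + 2 = 26.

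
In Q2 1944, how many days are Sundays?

13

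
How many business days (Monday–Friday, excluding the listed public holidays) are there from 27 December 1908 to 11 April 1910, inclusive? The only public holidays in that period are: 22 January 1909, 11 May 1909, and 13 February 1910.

334 business days

27 December 1908 is a Sunday.
The range spans 471 days (inclusive of both endpoints).
471 = 7 × 67 + 2, so there are 67 full weeks plus 2 extra days.
Each full week contributes 5 weekdays (Mon–Fri): 67 × 5 = 335.
The 2 extra days are Sunday, Monday — 1 of them qualifies.
Total: 335 + 1 = 336.
Holidays: 22 January 1909 (Fri); 11 May 1909 (Tue); 13 February 1910 (Sun).
2 of the 3 holidays fall on weekdays; the rest are weekends and were already excluded.
Business days: 336 − 2 = 334.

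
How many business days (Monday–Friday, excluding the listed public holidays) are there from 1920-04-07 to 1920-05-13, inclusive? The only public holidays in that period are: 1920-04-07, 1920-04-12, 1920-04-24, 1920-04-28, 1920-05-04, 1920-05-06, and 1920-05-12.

21 business days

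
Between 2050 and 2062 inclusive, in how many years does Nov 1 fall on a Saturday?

2

Day of week of November 1 in each year:
2050: Tue, 2051: Wed, 2052: Fri, 2053: Sat ✓, 2054: Sun, 2055: Mon, 2056: Wed, 2057: Thu, 2058: Fri, 2059: Sat ✓, 2060: Mon, 2061: Tue, 2062: Wed
Saturdays: 2053, 2059.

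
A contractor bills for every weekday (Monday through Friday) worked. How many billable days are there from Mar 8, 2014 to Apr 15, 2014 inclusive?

27

Mar 8, 2014 is a Saturday.
The range spans 39 days (inclusive of both endpoints).
39 = 7 × 5 + 4, so there are 5 full weeks plus 4 extra days.
Each full week contributes 5 weekdays (Mon–Fri): 5 × 5 = 25.
The 4 extra days are Saturday, Sunday, Monday, Tuesday — 2 of them qualify.
Total: 25 + 2 = 27.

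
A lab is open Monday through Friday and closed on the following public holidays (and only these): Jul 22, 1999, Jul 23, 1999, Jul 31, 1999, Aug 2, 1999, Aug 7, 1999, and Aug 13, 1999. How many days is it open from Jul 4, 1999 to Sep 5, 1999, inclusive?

41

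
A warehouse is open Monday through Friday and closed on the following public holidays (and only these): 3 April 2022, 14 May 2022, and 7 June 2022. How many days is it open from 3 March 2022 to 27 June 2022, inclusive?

82

3 March 2022 is a Thursday.
The range spans 117 days (inclusive of both endpoints).
117 = 7 × 16 + 5, so there are 16 full weeks plus 5 extra days.
Each full week contributes 5 weekdays (Mon–Fri): 16 × 5 = 80.
The 5 extra days are Thu, Fri, Sat, Sun, Mon — 3 of them qualify.
Total: 80 + 3 = 83.
Holidays: 3 April 2022 (Sun); 14 May 2022 (Sat); 7 June 2022 (Tue).
1 of the 3 holidays fall on weekdays; the rest are weekends and were already excluded.
Business days: 83 − 1 = 82.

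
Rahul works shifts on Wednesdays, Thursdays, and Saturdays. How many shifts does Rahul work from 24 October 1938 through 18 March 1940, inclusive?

24 October 1938 is a Monday.
From 24 October 1938 to 18 March 1940 is 512 days inclusive.
512 = 7 × 73 + 1, so there are 73 full weeks plus 1 extra day.
Each full week contributes 3 days from the set (Wed, Thu, Sat): 73 × 3 = 219.
The 1 extra day is Monday — none qualify.
Total: 219 + 0 = 219.

219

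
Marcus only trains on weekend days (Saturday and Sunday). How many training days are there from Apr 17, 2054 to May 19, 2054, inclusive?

10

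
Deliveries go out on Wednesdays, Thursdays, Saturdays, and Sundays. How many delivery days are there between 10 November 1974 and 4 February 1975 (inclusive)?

49

10 November 1974 is a Sunday.
From 10 November 1974 to 4 February 1975 is 87 days inclusive.
87 = 7 × 12 + 3, so there are 12 full weeks plus 3 extra days.
Each full week contributes 4 days from the set (Wed, Thu, Sat, Sun): 12 × 4 = 48.
The 3 extra days are Sunday, Monday, Tuesday — 1 of them qualifies.
Total: 48 + 1 = 49.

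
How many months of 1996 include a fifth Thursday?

A month has five Thursdays exactly when Thursday falls within its first (length − 28) days.
Jan: 31 days, starts Mon → 5 of Mon, Tue, Wed
Feb: 29 days, starts Thu → 5 of Thu ✓
Mar: 31 days, starts Fri → 5 of Fri, Sat, Sun
Apr: 30 days, starts Mon → 5 of Mon, Tue
May: 31 days, starts Wed → 5 of Wed, Thu, Fri ✓
Jun: 30 days, starts Sat → 5 of Sat, Sun
Jul: 31 days, starts Mon → 5 of Mon, Tue, Wed
Aug: 31 days, starts Thu → 5 of Thu, Fri, Sat ✓
Sep: 30 days, starts Sun → 5 of Sun, Mon
Oct: 31 days, starts Tue → 5 of Tue, Wed, Thu ✓
Nov: 30 days, starts Fri → 5 of Fri, Sat
Dec: 31 days, starts Sun → 5 of Sun, Mon, Tue
Months with five Thursdays: Feb, May, Aug, Oct.

4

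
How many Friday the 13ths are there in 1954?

1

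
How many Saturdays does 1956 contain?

52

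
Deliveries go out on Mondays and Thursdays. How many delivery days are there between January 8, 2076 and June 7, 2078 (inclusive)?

252

January 8, 2076 is a Wednesday.
The range spans 882 days (inclusive of both endpoints).
882 = 7 × 126, so the span is exactly 126 full weeks.
Each full week contributes 2 days from the set (Mon, Thu): 126 × 2 = 252.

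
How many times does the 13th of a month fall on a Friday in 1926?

1

The 13th falls on a Friday when the month's 13th has weekday Fri.
Jan 13 is Wed; Feb 13 is Sat; Mar 13 is Sat; Apr 13 is Tue; May 13 is Thu; Jun 13 is Sun; Jul 13 is Tue; Aug 13 is Fri ✓; Sep 13 is Mon; Oct 13 is Wed; Nov 13 is Sat; Dec 13 is Mon.
Friday the 13ths: Aug.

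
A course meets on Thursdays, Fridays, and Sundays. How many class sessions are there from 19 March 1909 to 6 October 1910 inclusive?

243

19 March 1909 is a Friday.
That's 567 days from start to end, counting both.
567 = 7 × 81, so the span is exactly 81 full weeks.
Each full week contributes 3 days from the set (Thu, Fri, Sun): 81 × 3 = 243.
Total: 243.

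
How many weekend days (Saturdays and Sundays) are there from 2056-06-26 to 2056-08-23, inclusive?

2056-06-26 is a Monday.
From 2056-06-26 to 2056-08-23 is 59 days inclusive.
59 = 7 × 8 + 3, so there are 8 full weeks plus 3 extra days.
Each full week contributes 2 weekend days (Sat, Sun): 8 × 2 = 16.
The 3 extra days are Monday, Tuesday, Wednesday — none qualify.
Total: 16 + 0 = 16.

16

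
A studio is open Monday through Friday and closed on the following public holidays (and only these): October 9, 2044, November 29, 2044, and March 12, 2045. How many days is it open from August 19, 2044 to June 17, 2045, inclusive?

August 19, 2044 is a Friday.
That's 303 days from start to end, counting both.
303 = 7 × 43 + 2, so there are 43 full weeks plus 2 extra days.
Each full week contributes 5 weekdays (Mon–Fri): 43 × 5 = 215.
The 2 extra days are Friday, Saturday — 1 of them qualifies.
Total: 215 + 1 = 216.
Holidays: October 9, 2044 (Sun); November 29, 2044 (Tue); March 12, 2045 (Sun).
1 of the 3 holidays fall on weekdays; the rest are weekends and were already excluded.
Business days: 216 − 1 = 215.

215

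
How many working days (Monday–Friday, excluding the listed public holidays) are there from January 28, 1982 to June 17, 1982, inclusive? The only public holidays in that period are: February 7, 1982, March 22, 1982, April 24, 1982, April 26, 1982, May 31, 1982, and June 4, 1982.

January 28, 1982 is a Thursday.
From January 28, 1982 to June 17, 1982 is 141 days inclusive.
141 = 7 × 20 + 1, so there are 20 full weeks plus 1 extra day.
Each full week contributes 5 weekdays (Mon–Fri): 20 × 5 = 100.
The 1 extra day is Thu — 1 of them qualifies.
Total: 100 + 1 = 101.
Holidays: February 7, 1982 (Sun); March 22, 1982 (Mon); April 24, 1982 (Sat); April 26, 1982 (Mon); May 31, 1982 (Mon); June 4, 1982 (Fri).
4 of the 6 holidays fall on weekdays; the rest are weekends and were already excluded.
Business days: 101 − 4 = 97.

97 working days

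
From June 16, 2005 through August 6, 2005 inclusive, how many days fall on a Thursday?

8

June 16, 2005 is a Thursday.
The range spans 52 days (inclusive of both endpoints).
52 = 7 × 7 + 3, so there are 7 full weeks plus 3 extra days.
Each full week contributes one Thursday: 7 so far.
The 3 extra days are Thursday, Friday, Saturday — 1 of them qualifies.
Total: 7 + 1 = 8.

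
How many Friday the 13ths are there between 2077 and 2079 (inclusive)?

4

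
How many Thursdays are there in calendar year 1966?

January 1, 1966 is a Saturday.
From January 1, 1966 to December 31, 1966 is 365 days inclusive.
365 = 7 × 52 + 1, so there are 52 full weeks plus 1 extra day.
Each full week contributes one Thursday: 52 so far.
The 1 extra day is Sat — none qualify.
Total: 52 + 0 = 52.

52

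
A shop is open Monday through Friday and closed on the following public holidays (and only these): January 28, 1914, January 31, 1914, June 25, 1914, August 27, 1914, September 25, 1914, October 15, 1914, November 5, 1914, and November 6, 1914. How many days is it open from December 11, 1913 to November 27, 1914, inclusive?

245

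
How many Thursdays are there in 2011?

2011-01-01 is a Saturday.
From 2011-01-01 to 2011-12-31 is 365 days inclusive.
365 = 7 × 52 + 1, so there are 52 full weeks plus 1 extra day.
Each full week contributes one Thursday: 52 so far.
The 1 extra day is Saturday — none qualify.
Total: 52 + 0 = 52.

52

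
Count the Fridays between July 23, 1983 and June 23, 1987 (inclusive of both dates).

July 23, 1983 is a Saturday.
That's 1432 days from start to end, counting both.
1432 = 7 × 204 + 4, so there are 204 full weeks plus 4 extra days.
Each full week contributes one Friday: 204 so far.
The 4 extra days are Sat, Sun, Mon, Tue — none qualify.
Total: 204 + 0 = 204.

204 Fridays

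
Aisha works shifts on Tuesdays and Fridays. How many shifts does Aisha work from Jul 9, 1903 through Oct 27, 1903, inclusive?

32

Jul 9, 1903 is a Thursday.
That's 111 days from start to end, counting both.
111 = 7 × 15 + 6, so there are 15 full weeks plus 6 extra days.
Each full week contributes 2 days from the set (Tue, Fri): 15 × 2 = 30.
The 6 extra days are Thursday, Friday, Saturday, Sunday, Monday, Tuesday — 2 of them qualify.
Total: 30 + 2 = 32.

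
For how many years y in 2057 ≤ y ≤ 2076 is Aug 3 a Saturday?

Day of week of August 3 in each year:
2057: Fri, 2058: Sat ✓, 2059: Sun, 2060: Tue, 2061: Wed, 2062: Thu, 2063: Fri, 2064: Sun, 2065: Mon, 2066: Tue, 2067: Wed, 2068: Fri, 2069: Sat ✓, 2070: Sun, 2071: Mon, 2072: Wed, 2073: Thu, 2074: Fri, 2075: Sat ✓, 2076: Mon
Saturdays: 2058, 2069, 2075.

3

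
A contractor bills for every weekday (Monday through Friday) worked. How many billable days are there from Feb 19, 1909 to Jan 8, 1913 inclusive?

1014

Feb 19, 1909 is a Friday.
The range spans 1420 days (inclusive of both endpoints).
1420 = 7 × 202 + 6, so there are 202 full weeks plus 6 extra days.
Each full week contributes 5 weekdays (Mon–Fri): 202 × 5 = 1010.
The 6 extra days are Friday, Saturday, Sunday, Monday, Tuesday, Wednesday — 4 of them qualify.
Total: 1010 + 4 = 1014.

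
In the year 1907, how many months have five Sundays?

4

A month has five Sundays exactly when Sunday falls within its first (length − 28) days.
Jan: 31 days, starts Tue → 5 of Tue, Wed, Thu
Feb: 28 days, starts Fri → 5 of (none)
Mar: 31 days, starts Fri → 5 of Fri, Sat, Sun ✓
Apr: 30 days, starts Mon → 5 of Mon, Tue
May: 31 days, starts Wed → 5 of Wed, Thu, Fri
Jun: 30 days, starts Sat → 5 of Sat, Sun ✓
Jul: 31 days, starts Mon → 5 of Mon, Tue, Wed
Aug: 31 days, starts Thu → 5 of Thu, Fri, Sat
Sep: 30 days, starts Sun → 5 of Sun, Mon ✓
Oct: 31 days, starts Tue → 5 of Tue, Wed, Thu
Nov: 30 days, starts Fri → 5 of Fri, Sat
Dec: 31 days, starts Sun → 5 of Sun, Mon, Tue ✓
Months with five Sundays: Mar, Jun, Sep, Dec.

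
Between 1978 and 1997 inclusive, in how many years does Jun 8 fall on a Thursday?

3

Day of week of June 8 in each year:
1978: Thu ✓, 1979: Fri, 1980: Sun, 1981: Mon, 1982: Tue, 1983: Wed, 1984: Fri, 1985: Sat, 1986: Sun, 1987: Mon, 1988: Wed, 1989: Thu ✓, 1990: Fri, 1991: Sat, 1992: Mon, 1993: Tue, 1994: Wed, 1995: Thu ✓, 1996: Sat, 1997: Sun
Thursdays: 1978, 1989, 1995.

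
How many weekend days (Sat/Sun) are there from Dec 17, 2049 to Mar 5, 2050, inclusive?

23

Dec 17, 2049 is a Friday.
From Dec 17, 2049 to Mar 5, 2050 is 79 days inclusive.
79 = 7 × 11 + 2, so there are 11 full weeks plus 2 extra days.
Each full week contributes 2 weekend days (Sat, Sun): 11 × 2 = 22.
The 2 extra days are Friday, Saturday — 1 of them qualifies.
Total: 22 + 1 = 23.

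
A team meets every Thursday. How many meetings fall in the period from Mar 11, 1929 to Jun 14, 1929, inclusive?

Mar 11, 1929 is a Monday.
From Mar 11, 1929 to Jun 14, 1929 is 96 days inclusive.
96 = 7 × 13 + 5, so there are 13 full weeks plus 5 extra days.
Each full week contributes one Thursday: 13 so far.
The 5 extra days are Mon, Tue, Wed, Thu, Fri — 1 of them qualifies.
Total: 13 + 1 = 14.

14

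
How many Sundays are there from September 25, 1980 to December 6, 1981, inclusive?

September 25, 1980 is a Thursday.
The range spans 438 days (inclusive of both endpoints).
438 = 7 × 62 + 4, so there are 62 full weeks plus 4 extra days.
Each full week contributes one Sunday: 62 so far.
The 4 extra days are Thursday, Friday, Saturday, Sunday — 1 of them qualifies.
Total: 62 + 1 = 63.

63 Sundays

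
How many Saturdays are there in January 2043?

5

2043-01-01 is a Thursday.
That's 31 days from start to end, counting both.
31 = 7 × 4 + 3, so there are 4 full weeks plus 3 extra days.
Each full week contributes one Saturday: 4 so far.
The 3 extra days are Thursday, Friday, Saturday — 1 of them qualifies.
Total: 4 + 1 = 5.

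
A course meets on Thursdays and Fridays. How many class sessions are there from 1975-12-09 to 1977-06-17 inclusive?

1975-12-09 is a Tuesday.
That's 557 days from start to end, counting both.
557 = 7 × 79 + 4, so there are 79 full weeks plus 4 extra days.
Each full week contributes 2 days from the set (Thu, Fri): 79 × 2 = 158.
The 4 extra days are Tue, Wed, Thu, Fri — 2 of them qualify.
Total: 158 + 2 = 160.

160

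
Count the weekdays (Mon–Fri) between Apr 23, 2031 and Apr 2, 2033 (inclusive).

Apr 23, 2031 is a Wednesday.
From Apr 23, 2031 to Apr 2, 2033 is 711 days inclusive.
711 = 7 × 101 + 4, so there are 101 full weeks plus 4 extra days.
Each full week contributes 5 weekdays (Mon–Fri): 101 × 5 = 505.
The 4 extra days are Wed, Thu, Fri, Sat — 3 of them qualify.
Total: 505 + 3 = 508.

508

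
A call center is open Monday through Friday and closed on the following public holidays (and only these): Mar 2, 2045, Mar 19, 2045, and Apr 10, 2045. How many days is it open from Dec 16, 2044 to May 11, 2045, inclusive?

Dec 16, 2044 is a Friday.
The range spans 147 days (inclusive of both endpoints).
147 = 7 × 21, so the span is exactly 21 full weeks.
Each full week contributes 5 weekdays (Mon–Fri): 21 × 5 = 105.
Total: 105.
Holidays: Mar 2, 2045 (Thu); Mar 19, 2045 (Sun); Apr 10, 2045 (Mon).
2 of the 3 holidays fall on weekdays; the rest are weekends and were already excluded.
Business days: 105 − 2 = 103.

103 working days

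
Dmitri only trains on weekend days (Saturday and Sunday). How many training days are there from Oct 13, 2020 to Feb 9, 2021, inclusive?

34

Oct 13, 2020 is a Tuesday.
That's 120 days from start to end, counting both.
120 = 7 × 17 + 1, so there are 17 full weeks plus 1 extra day.
Each full week contributes 2 weekend days (Sat, Sun): 17 × 2 = 34.
The 1 extra day is Tue — none qualify.
Total: 34 + 0 = 34.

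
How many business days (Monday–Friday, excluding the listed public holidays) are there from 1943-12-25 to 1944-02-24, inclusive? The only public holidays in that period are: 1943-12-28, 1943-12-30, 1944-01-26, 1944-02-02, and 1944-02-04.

1943-12-25 is a Saturday.
From 1943-12-25 to 1944-02-24 is 62 days inclusive.
62 = 7 × 8 + 6, so there are 8 full weeks plus 6 extra days.
Each full week contributes 5 weekdays (Mon–Fri): 8 × 5 = 40.
The 6 extra days are Sat, Sun, Mon, Tue, Wed, Thu — 4 of them qualify.
Total: 40 + 4 = 44.
Holidays: 1943-12-28 (Tue); 1943-12-30 (Thu); 1944-01-26 (Wed); 1944-02-02 (Wed); 1944-02-04 (Fri).
All 5 holidays fall on weekdays, so subtract 5.
Business days: 44 − 5 = 39.

39 business days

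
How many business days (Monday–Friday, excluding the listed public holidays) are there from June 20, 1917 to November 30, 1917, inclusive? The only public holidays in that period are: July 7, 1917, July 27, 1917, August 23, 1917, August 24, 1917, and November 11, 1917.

115 business days

June 20, 1917 is a Wednesday.
That's 164 days from start to end, counting both.
164 = 7 × 23 + 3, so there are 23 full weeks plus 3 extra days.
Each full week contributes 5 weekdays (Mon–Fri): 23 × 5 = 115.
The 3 extra days are Wed, Thu, Fri — 3 of them qualify.
Total: 115 + 3 = 118.
Holidays: July 7, 1917 (Sat); July 27, 1917 (Fri); August 23, 1917 (Thu); August 24, 1917 (Fri); November 11, 1917 (Sun).
3 of the 5 holidays fall on weekdays; the rest are weekends and were already excluded.
Business days: 118 − 3 = 115.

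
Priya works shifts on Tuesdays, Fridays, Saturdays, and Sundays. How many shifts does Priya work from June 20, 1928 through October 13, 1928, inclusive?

June 20, 1928 is a Wednesday.
The range spans 116 days (inclusive of both endpoints).
116 = 7 × 16 + 4, so there are 16 full weeks plus 4 extra days.
Each full week contributes 4 days from the set (Tue, Fri, Sat, Sun): 16 × 4 = 64.
The 4 extra days are Wednesday, Thursday, Friday, Saturday — 2 of them qualify.
Total: 64 + 2 = 66.

66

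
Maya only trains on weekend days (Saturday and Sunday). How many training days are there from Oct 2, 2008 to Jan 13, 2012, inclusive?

342

Oct 2, 2008 is a Thursday.
From Oct 2, 2008 to Jan 13, 2012 is 1199 days inclusive.
1199 = 7 × 171 + 2, so there are 171 full weeks plus 2 extra days.
Each full week contributes 2 weekend days (Sat, Sun): 171 × 2 = 342.
The 2 extra days are Thu, Fri — none qualify.
Total: 342 + 0 = 342.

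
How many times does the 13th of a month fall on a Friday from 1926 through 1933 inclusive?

14

Friday-the-13ths by year:
1926: Aug
1927: May
1928: Jan, Apr, Jul
1929: Sep, Dec
1930: Jun
1931: Feb, Mar, Nov
1932: May
1933: Jan, Oct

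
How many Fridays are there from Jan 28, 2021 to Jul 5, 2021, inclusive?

23

Jan 28, 2021 is a Thursday.
From Jan 28, 2021 to Jul 5, 2021 is 159 days inclusive.
159 = 7 × 22 + 5, so there are 22 full weeks plus 5 extra days.
Each full week contributes one Friday: 22 so far.
The 5 extra days are Thursday, Friday, Saturday, Sunday, Monday — 1 of them qualifies.
Total: 22 + 1 = 23.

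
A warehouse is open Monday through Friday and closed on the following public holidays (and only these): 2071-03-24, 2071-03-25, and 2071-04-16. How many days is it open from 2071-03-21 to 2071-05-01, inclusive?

27

2071-03-21 is a Saturday.
From 2071-03-21 to 2071-05-01 is 42 days inclusive.
42 = 7 × 6, so the span is exactly 6 full weeks.
Each full week contributes 5 weekdays (Mon–Fri): 6 × 5 = 30.
Total: 30.
Holidays: 2071-03-24 (Tue); 2071-03-25 (Wed); 2071-04-16 (Thu).
All 3 holidays fall on weekdays, so subtract 3.
Business days: 30 − 3 = 27.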